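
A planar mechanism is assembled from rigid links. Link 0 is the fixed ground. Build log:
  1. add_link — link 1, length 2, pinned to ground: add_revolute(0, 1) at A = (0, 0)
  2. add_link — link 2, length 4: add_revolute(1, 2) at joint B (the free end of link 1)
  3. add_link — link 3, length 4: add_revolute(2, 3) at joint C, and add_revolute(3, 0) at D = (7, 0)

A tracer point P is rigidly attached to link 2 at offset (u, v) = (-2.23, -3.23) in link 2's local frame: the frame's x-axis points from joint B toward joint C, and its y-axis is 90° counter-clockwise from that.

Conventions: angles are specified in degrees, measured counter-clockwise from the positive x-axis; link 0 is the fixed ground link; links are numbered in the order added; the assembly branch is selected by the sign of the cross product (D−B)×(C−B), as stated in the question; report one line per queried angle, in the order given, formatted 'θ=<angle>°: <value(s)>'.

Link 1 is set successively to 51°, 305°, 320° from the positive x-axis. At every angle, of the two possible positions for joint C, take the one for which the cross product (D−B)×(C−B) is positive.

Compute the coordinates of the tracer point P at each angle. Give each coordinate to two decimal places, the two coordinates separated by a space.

A=(0,0), D=(7.00,0)
θ=51°: B = A + 2.00·(cos51°, sin51°) = (1.2586, 1.5543)
θ=51°: |BD| = 5.9480
θ=51°: circle(B,4.00) ∩ circle(D,4.00): a=2.9740, h=2.6749
θ=51°:   candidates: C₊=(4.8283,3.3591) cross=15.911; C₋=(3.4303,-1.8048) cross=-15.911
θ=51°:   branch + wants cross > 0 → take C=(4.8283,3.3591) (cross=15.911)
θ=51°: ex = (C−B)/|BC| = (0.8924,0.4512); ey = (-0.4512,0.8924)
θ=51°: P = B + -2.23·ex + -3.23·ey = (0.7260,-2.3344)
θ=305°: B = A + 2.00·(cos305°, sin305°) = (1.1472, -1.6383)
θ=305°: |BD| = 6.0778
θ=305°: circle(B,4.00) ∩ circle(D,4.00): a=3.0389, h=2.6010
θ=305°:   candidates: C₊=(3.3725,1.6855) cross=15.808; C₋=(4.7747,-3.3238) cross=-15.808
θ=305°:   branch + wants cross > 0 → take C=(3.3725,1.6855) (cross=15.808)
θ=305°: ex = (C−B)/|BC| = (0.5563,0.8310); ey = (-0.8310,0.5563)
θ=305°: P = B + -2.23·ex + -3.23·ey = (2.5905,-5.2883)
θ=320°: B = A + 2.00·(cos320°, sin320°) = (1.5321, -1.2856)
θ=320°: |BD| = 5.6170
θ=320°: circle(B,4.00) ∩ circle(D,4.00): a=2.8085, h=2.8482
θ=320°:   candidates: C₊=(3.6142,2.1298) cross=15.998; C₋=(4.9179,-3.4154) cross=-15.998
θ=320°:   branch + wants cross > 0 → take C=(3.6142,2.1298) (cross=15.998)
θ=320°: ex = (C−B)/|BC| = (0.5205,0.8538); ey = (-0.8538,0.5205)
θ=320°: P = B + -2.23·ex + -3.23·ey = (3.1293,-4.8709)

θ=51°: 0.73 -2.33
θ=305°: 2.59 -5.29
θ=320°: 3.13 -4.87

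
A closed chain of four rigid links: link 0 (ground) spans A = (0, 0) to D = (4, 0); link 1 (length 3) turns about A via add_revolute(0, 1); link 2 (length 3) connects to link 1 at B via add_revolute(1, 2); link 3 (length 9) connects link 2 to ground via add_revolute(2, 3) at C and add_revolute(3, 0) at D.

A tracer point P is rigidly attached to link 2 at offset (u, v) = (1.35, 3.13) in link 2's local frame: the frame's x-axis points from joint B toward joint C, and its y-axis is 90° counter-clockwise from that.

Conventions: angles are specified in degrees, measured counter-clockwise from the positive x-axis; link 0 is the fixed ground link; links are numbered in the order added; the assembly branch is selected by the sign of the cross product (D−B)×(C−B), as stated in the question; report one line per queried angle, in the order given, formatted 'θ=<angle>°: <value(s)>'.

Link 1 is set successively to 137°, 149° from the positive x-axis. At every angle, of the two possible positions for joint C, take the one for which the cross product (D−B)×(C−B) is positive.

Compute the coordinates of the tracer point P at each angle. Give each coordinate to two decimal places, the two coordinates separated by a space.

A=(0,0), D=(4.00,0)
θ=137°: B = A + 3.00·(cos137°, sin137°) = (-2.1941, 2.0460)
θ=137°: |BD| = 6.5232
θ=137°: circle(B,3.00) ∩ circle(D,9.00): a=-2.2571, h=1.9762
θ=137°:   candidates: C₊=(-3.7175,4.6304) cross=12.891; C₋=(-4.9571,0.8775) cross=-12.891
θ=137°:   branch + wants cross > 0 → take C=(-3.7175,4.6304) (cross=12.891)
θ=137°: ex = (C−B)/|BC| = (-0.5078,0.8615); ey = (-0.8615,-0.5078)
θ=137°: P = B + 1.35·ex + 3.13·ey = (-5.5760,1.6196)
θ=149°: B = A + 3.00·(cos149°, sin149°) = (-2.5715, 1.5451)
θ=149°: |BD| = 6.7507
θ=149°: circle(B,3.00) ∩ circle(D,9.00): a=-1.9574, h=2.2734
θ=149°:   candidates: C₊=(-3.9566,4.2062) cross=15.347; C₋=(-4.9973,-0.2199) cross=-15.347
θ=149°:   branch + wants cross > 0 → take C=(-3.9566,4.2062) (cross=15.347)
θ=149°: ex = (C−B)/|BC| = (-0.4617,0.8870); ey = (-0.8870,-0.4617)
θ=149°: P = B + 1.35·ex + 3.13·ey = (-5.9712,1.2975)

θ=137°: -5.58 1.62
θ=149°: -5.97 1.30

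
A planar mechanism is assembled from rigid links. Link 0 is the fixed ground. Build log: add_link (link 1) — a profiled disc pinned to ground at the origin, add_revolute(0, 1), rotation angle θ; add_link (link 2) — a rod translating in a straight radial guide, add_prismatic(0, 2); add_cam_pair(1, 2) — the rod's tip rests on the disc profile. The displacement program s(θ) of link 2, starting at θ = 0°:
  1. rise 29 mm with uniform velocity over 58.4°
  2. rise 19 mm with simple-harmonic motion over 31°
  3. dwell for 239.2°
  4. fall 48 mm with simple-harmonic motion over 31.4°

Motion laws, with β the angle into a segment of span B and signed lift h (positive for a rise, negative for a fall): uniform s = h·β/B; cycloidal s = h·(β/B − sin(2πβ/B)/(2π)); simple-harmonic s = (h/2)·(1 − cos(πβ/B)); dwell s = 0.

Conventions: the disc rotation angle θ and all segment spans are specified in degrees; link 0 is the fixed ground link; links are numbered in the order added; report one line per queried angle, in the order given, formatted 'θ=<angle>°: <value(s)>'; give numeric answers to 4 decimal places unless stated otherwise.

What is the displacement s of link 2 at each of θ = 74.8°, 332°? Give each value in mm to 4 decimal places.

seg 1 [0°–58.4°] uniform, h=29: full span → s += 29 → s = 29.0000
seg 2 [58.4°–89.4°] simple-harmonic, h=19: θ=74.8° here. β=16.4, B=31. 19/2·(1 − cos(π·0.5290)) = 10.3653 → s = 39.3653
seg 2 [58.4°–89.4°] simple-harmonic, h=19: full span → s += 19 → s = 48.0000
seg 3 [89.4°–328.6°] dwell: s stays 48.0000
seg 4 [328.6°–360°] simple-harmonic, h=-48: θ=332° here. β=3.4, B=31.4. -48/2·(1 − cos(π·0.1083)) = -1.3753 → s = 46.6247

θ=74.8°: 39.3653
θ=332°: 46.6247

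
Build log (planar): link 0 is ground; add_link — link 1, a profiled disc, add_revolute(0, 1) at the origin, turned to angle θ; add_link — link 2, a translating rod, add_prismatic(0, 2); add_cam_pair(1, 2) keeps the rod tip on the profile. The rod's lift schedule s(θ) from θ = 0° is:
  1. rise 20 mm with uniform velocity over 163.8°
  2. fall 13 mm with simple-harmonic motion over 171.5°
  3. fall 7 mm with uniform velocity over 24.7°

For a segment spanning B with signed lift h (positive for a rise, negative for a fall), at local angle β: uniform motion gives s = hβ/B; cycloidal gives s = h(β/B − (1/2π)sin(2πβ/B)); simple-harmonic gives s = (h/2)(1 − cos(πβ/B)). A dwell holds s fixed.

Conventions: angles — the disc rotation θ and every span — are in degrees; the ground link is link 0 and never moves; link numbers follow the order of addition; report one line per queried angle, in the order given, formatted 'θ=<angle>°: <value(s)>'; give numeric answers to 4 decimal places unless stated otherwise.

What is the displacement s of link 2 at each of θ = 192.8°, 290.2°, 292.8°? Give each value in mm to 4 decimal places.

seg 1 [0°–163.8°] uniform, h=20: full span → s += 20 → s = 20.0000
seg 2 [163.8°–335.3°] simple-harmonic, h=-13: θ=192.8° here. β=29, B=171.5. -13/2·(1 − cos(π·0.1691)) = -0.8958 → s = 19.1042
seg 2 [163.8°–335.3°] simple-harmonic, h=-13: θ=290.2° here. β=126.4, B=171.5. -13/2·(1 − cos(π·0.7370)) = -10.9051 → s = 9.0949
seg 2 [163.8°–335.3°] simple-harmonic, h=-13: θ=292.8° here. β=129, B=171.5. -13/2·(1 − cos(π·0.7522)) = -11.1277 → s = 8.8723

θ=192.8°: 19.1042
θ=290.2°: 9.0949
θ=292.8°: 8.8723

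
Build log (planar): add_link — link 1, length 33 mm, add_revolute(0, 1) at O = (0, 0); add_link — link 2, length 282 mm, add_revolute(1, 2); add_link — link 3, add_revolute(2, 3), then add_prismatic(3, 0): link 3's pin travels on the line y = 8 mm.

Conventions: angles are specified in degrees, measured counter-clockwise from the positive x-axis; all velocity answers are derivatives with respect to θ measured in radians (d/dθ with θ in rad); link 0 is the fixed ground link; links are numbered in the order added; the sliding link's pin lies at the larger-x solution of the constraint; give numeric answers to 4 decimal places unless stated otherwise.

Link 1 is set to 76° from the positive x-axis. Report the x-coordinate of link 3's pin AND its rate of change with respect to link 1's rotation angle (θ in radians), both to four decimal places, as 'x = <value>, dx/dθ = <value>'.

geometry: r = 33 mm, L = 282 mm, e = 8 mm
crank pin P = (r cos θ, r sin θ) = (7.983423, 32.019759)
h = r sin θ − e = 32.019759 − 8 = 24.019759
x = r cos θ + √(L² − h²) = 7.983423 + 280.975179 = 288.958601
dx/dθ = −r sin θ − h·r cos θ/√(L² − h²) (θ in radians; h = 24.019759) = -32.702239

x = 288.9586, dx/dθ = -32.7022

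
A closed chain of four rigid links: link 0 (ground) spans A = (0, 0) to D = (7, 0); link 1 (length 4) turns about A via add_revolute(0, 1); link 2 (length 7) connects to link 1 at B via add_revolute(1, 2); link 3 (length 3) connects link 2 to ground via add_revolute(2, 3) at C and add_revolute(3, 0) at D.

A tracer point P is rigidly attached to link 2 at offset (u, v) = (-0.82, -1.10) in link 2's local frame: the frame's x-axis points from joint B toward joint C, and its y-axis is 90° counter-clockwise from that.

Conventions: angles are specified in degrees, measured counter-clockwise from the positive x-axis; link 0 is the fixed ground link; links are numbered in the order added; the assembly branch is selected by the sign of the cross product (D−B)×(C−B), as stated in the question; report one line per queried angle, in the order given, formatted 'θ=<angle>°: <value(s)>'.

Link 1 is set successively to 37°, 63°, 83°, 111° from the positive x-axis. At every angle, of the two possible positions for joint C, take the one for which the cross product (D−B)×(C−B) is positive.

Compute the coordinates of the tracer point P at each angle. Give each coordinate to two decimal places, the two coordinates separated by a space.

A=(0,0), D=(7.00,0)
θ=37°: B = A + 4.00·(cos37°, sin37°) = (3.1945, 2.4073)
θ=37°: |BD| = 4.5029
θ=37°: circle(B,7.00) ∩ circle(D,3.00): a=6.6930, h=2.0503
θ=37°:   candidates: C₊=(9.9469,0.5619) cross=9.232; C₋=(7.7548,-2.9035) cross=-9.232
θ=37°:   branch + wants cross > 0 → take C=(9.9469,0.5619) (cross=9.232)
θ=37°: ex = (C−B)/|BC| = (0.9646,-0.2636); ey = (0.2636,0.9646)
θ=37°: P = B + -0.82·ex + -1.10·ey = (2.1136,1.5623)
θ=63°: B = A + 4.00·(cos63°, sin63°) = (1.8160, 3.5640)
θ=63°: |BD| = 6.2910
θ=63°: circle(B,7.00) ∩ circle(D,3.00): a=6.3246, h=2.9998
θ=63°:   candidates: C₊=(8.7272,2.4529) cross=18.872; C₋=(5.3283,-2.4910) cross=-18.872
θ=63°:   branch + wants cross > 0 → take C=(8.7272,2.4529) (cross=18.872)
θ=63°: ex = (C−B)/|BC| = (0.9873,-0.1587); ey = (0.1587,0.9873)
θ=63°: P = B + -0.82·ex + -1.10·ey = (0.8318,2.6081)
θ=83°: B = A + 4.00·(cos83°, sin83°) = (0.4875, 3.9702)
θ=83°: |BD| = 7.6273
θ=83°: circle(B,7.00) ∩ circle(D,3.00): a=6.4358, h=2.7533
θ=83°:   candidates: C₊=(7.4158,2.9710) cross=21.000; C₋=(4.5495,-1.7307) cross=-21.000
θ=83°:   branch + wants cross > 0 → take C=(7.4158,2.9710) (cross=21.000)
θ=83°: ex = (C−B)/|BC| = (0.9898,-0.1427); ey = (0.1427,0.9898)
θ=83°: P = B + -0.82·ex + -1.10·ey = (-0.4811,2.9985)
θ=111°: B = A + 4.00·(cos111°, sin111°) = (-1.4335, 3.7343)
θ=111°: |BD| = 9.2233
θ=111°: circle(B,7.00) ∩ circle(D,3.00): a=6.7801, h=1.7409
θ=111°:   candidates: C₊=(5.4709,2.5810) cross=16.057; C₋=(4.0611,-0.6026) cross=-16.057
θ=111°:   branch + wants cross > 0 → take C=(5.4709,2.5810) (cross=16.057)
θ=111°: ex = (C−B)/|BC| = (0.9863,-0.1648); ey = (0.1648,0.9863)
θ=111°: P = B + -0.82·ex + -1.10·ey = (-2.4235,2.7845)

θ=37°: 2.11 1.56
θ=63°: 0.83 2.61
θ=83°: -0.48 3.00
θ=111°: -2.42 2.78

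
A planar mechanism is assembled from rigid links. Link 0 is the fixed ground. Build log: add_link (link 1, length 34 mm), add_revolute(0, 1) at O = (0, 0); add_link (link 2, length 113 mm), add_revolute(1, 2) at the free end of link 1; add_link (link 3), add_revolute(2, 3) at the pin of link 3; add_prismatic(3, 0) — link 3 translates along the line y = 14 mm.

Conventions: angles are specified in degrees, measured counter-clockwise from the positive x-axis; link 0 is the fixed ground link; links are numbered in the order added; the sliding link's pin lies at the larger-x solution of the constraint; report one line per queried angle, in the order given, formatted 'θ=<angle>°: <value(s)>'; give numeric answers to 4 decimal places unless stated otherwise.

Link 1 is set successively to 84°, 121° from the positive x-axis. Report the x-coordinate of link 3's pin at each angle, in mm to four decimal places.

geometry: r = 34 mm, L = 113 mm, e = 14 mm
θ=84°: crank pin P = (r cos θ, r sin θ) = (3.553968, 33.813744)
θ=84°: h = r sin θ − e = 33.813744 − 14 = 19.813744
θ=84°: x = r cos θ + √(L² − h²) = 3.553968 + 111.249339 = 114.803307
θ=121°: crank pin P = (r cos θ, r sin θ) = (-17.511295, 29.143688)
θ=121°: h = r sin θ − e = 29.143688 − 14 = 15.143688
θ=121°: x = r cos θ + √(L² − h²) = -17.511295 + 111.980662 = 94.469368

θ=84°: 114.8033
θ=121°: 94.4694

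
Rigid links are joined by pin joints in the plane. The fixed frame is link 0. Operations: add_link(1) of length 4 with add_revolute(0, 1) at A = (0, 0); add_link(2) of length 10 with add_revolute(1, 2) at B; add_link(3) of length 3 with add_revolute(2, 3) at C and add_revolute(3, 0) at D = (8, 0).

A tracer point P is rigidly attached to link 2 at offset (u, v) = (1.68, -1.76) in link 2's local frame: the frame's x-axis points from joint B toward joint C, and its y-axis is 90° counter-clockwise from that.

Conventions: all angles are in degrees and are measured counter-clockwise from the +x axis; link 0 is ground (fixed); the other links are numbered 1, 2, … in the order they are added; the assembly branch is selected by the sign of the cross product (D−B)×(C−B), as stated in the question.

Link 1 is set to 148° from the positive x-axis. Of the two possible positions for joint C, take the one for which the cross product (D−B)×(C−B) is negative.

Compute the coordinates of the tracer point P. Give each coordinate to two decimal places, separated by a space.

A=(0,0), D=(8.00,0)
B = A + 4.00·(cos148°, sin148°) = (-3.3922, 2.1197)
|BD| = 11.5877
circle(B,10.00) ∩ circle(D,3.00): a=9.7204, h=2.3480
  candidates: C₊=(6.5937,2.6500) cross=27.208; C₋=(5.7347,-1.9668) cross=-27.208
  branch - wants cross < 0 → take C=(5.7347,-1.9668) (cross=-27.208)
ex = (C−B)/|BC| = (0.9127,-0.4087); ey = (0.4087,0.9127)
P = B + 1.68·ex + -1.76·ey = (-2.5781,-0.1732)

-2.58 -0.17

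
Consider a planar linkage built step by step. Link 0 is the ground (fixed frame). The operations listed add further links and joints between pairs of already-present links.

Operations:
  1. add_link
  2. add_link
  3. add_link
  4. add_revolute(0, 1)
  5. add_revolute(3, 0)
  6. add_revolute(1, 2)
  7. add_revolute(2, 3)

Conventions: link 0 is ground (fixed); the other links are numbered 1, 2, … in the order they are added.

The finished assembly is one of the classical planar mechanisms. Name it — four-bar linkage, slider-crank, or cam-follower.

links: 4 (incl. ground); joints: 4 revolute, 0 prismatic, 0 higher (cam) pair, forming one closed loop
4 links in a single 4R loop → four-bar linkage

four-bar linkage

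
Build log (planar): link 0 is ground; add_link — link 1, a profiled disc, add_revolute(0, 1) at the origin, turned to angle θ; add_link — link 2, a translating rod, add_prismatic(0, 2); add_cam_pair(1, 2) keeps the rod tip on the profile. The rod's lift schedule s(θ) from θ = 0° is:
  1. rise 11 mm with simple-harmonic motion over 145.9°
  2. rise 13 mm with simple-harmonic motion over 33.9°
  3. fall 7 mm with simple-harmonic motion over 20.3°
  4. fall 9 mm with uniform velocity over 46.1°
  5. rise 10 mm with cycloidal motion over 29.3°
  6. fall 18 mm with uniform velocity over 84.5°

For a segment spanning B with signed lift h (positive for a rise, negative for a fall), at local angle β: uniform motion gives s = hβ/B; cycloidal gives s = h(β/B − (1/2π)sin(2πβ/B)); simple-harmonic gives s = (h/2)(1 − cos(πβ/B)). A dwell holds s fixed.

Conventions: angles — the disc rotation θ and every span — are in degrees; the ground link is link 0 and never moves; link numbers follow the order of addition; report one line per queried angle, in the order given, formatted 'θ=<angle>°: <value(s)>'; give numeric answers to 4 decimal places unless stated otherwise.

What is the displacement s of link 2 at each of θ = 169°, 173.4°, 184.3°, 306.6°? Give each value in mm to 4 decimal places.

seg 1 [0°–145.9°] simple-harmonic, h=11: full span → s += 11 → s = 11.0000
seg 2 [145.9°–179.8°] simple-harmonic, h=13: θ=169° here. β=23.1, B=33.9. 13/2·(1 − cos(π·0.6814)) = 10.0073 → s = 21.0073
seg 2 [145.9°–179.8°] simple-harmonic, h=13: θ=173.4° here. β=27.5, B=33.9. 13/2·(1 − cos(π·0.8112)) = 11.8899 → s = 22.8899
seg 2 [145.9°–179.8°] simple-harmonic, h=13: full span → s += 13 → s = 24.0000
seg 3 [179.8°–200.1°] simple-harmonic, h=-7: θ=184.3° here. β=4.5, B=20.3. -7/2·(1 − cos(π·0.2217)) = -0.8150 → s = 23.1850
seg 3 [179.8°–200.1°] simple-harmonic, h=-7: full span → s += -7 → s = 17.0000
seg 4 [200.1°–246.2°] uniform, h=-9: full span → s += -9 → s = 8.0000
seg 5 [246.2°–275.5°] cycloidal, h=10: full span → s += 10 → s = 18.0000
seg 6 [275.5°–360°] uniform, h=-18: θ=306.6° here. β=31.1, B=84.5. -18·31.1/84.5 = -6.6249 → s = 11.3751

θ=169°: 21.0073
θ=173.4°: 22.8899
θ=184.3°: 23.1850
θ=306.6°: 11.3751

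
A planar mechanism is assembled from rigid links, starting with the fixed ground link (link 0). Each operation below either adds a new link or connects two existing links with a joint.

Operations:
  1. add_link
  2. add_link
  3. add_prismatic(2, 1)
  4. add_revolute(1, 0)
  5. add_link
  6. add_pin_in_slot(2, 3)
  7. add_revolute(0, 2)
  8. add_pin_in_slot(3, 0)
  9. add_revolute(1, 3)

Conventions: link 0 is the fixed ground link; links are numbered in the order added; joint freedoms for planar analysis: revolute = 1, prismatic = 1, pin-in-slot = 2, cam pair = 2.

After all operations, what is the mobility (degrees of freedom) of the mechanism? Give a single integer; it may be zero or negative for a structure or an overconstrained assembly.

ground; <1,0,0>
#1 <2,0,0>
#2 <3,0,0>
P:2↔1 J1 <3,1,0>
R:1↔0 J1 <3,2,0>
#3 <4,2,0>
PS:2↔3 J2 <4,2,1>
R:0↔2 J1 <4,3,1>
PS:3↔0 J2 <4,3,2>
R:1↔3 J1 <4,4,2>
3×3 − 2×4 − 1×2 = -1

M = -1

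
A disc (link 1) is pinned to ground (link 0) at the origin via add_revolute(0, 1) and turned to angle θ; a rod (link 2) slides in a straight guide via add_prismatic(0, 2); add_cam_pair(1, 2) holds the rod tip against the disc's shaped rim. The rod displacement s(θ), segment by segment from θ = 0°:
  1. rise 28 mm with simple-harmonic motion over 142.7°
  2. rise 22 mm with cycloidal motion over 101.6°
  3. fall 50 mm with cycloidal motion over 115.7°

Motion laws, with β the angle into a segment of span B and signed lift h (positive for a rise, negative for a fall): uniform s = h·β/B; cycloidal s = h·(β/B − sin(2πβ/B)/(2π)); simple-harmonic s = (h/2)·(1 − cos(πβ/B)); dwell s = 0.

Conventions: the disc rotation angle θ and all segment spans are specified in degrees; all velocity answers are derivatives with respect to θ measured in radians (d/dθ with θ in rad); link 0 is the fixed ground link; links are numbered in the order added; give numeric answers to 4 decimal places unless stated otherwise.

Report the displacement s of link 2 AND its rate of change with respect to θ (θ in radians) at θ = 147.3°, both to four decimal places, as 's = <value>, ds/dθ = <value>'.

segment 1 (0° to 142.7°, simple-harmonic, h = 28) is passed completely: s = 0.0000 + (28) = 28.0000
θ = 147.3° falls in segment 2 (142.7° to 244.3°, cycloidal, h = 22): β = 147.3 − 142.7 = 4.6°, B = 101.6°; Δs = 22·(0.0453 − sin(2π·0.0453)/(2π)) = 0.0134; s = 28.0000 + 0.0134 = 28.0134
velocity in seg [142.7°–244.3°] (cycloidal), θ in radians: β = 4.6° = 0.0803 rad, B = 101.6° = 1.7733 rad; ds/dθ = (h/B)(1 − cos(2πβ/B)) = (22/1.7733)(1 − cos(2π·0.0453)) = 0.498630 mm/rad

s = 28.0134, ds/dθ = 0.4986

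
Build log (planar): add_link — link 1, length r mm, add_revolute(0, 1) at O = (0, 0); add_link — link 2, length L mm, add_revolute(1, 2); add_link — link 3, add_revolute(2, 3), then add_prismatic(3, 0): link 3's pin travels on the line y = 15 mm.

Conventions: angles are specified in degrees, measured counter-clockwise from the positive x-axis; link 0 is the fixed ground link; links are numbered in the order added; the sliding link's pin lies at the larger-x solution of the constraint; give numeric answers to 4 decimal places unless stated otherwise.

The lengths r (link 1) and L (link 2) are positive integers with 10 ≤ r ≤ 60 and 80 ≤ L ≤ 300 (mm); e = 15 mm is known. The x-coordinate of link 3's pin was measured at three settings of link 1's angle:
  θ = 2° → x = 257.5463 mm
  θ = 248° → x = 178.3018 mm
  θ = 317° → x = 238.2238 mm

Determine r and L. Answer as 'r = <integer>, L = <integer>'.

constraint per measurement: (x − r cos θ)² + (r sin θ − e)² = L²
subtracting the θ₁ and θ₂ equations cancels the r² and L² terms:
r = (x₁² − x₂²) / (2[(x₁cos θ₁ + e sin θ₁) − (x₂cos θ₂ + e sin θ₂)]) = 51.0000 → r = 51
L² = (x₁ − r cos θ₁)² + (r sin θ₁ − e)² = 42848.9806 → L = 207.0000 → L = 207
check at θ₃=317°: x = 238.2238 (printed 238.2238) ✓

r = 51, L = 207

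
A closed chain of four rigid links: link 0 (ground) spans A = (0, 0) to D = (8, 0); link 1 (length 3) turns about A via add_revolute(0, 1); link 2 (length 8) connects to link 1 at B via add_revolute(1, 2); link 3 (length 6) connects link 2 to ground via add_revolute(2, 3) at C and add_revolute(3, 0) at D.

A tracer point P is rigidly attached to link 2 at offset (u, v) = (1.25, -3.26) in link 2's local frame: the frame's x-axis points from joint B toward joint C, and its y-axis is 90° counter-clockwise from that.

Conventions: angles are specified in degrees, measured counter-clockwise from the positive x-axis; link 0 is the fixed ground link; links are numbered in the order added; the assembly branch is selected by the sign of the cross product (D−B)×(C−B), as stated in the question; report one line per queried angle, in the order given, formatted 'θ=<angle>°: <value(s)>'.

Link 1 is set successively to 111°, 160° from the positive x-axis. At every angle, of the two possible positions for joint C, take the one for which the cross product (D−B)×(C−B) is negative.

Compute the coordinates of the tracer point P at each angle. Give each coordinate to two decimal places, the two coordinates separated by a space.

A=(0,0), D=(8.00,0)
θ=111°: B = A + 3.00·(cos111°, sin111°) = (-1.0751, 2.8007)
θ=111°: |BD| = 9.4975
θ=111°: circle(B,8.00) ∩ circle(D,6.00): a=6.2228, h=5.0276
θ=111°:   candidates: C₊=(6.3536,5.7697) cross=47.749; C₋=(3.3884,-3.8383) cross=-47.749
θ=111°:   branch - wants cross < 0 → take C=(3.3884,-3.8383) (cross=-47.749)
θ=111°: ex = (C−B)/|BC| = (0.5579,-0.8299); ey = (0.8299,0.5579)
θ=111°: P = B + 1.25·ex + -3.26·ey = (-3.0831,-0.0555)
θ=160°: B = A + 3.00·(cos160°, sin160°) = (-2.8191, 1.0261)
θ=160°: |BD| = 10.8676
θ=160°: circle(B,8.00) ∩ circle(D,6.00): a=6.7220, h=4.3375
θ=160°:   candidates: C₊=(4.2825,4.7096) cross=47.139; C₋=(3.4634,-3.9267) cross=-47.139
θ=160°:   branch - wants cross < 0 → take C=(3.4634,-3.9267) (cross=-47.139)
θ=160°: ex = (C−B)/|BC| = (0.7853,-0.6191); ey = (0.6191,0.7853)
θ=160°: P = B + 1.25·ex + -3.26·ey = (-3.8557,-2.3079)

θ=111°: -3.08 -0.06
θ=160°: -3.86 -2.31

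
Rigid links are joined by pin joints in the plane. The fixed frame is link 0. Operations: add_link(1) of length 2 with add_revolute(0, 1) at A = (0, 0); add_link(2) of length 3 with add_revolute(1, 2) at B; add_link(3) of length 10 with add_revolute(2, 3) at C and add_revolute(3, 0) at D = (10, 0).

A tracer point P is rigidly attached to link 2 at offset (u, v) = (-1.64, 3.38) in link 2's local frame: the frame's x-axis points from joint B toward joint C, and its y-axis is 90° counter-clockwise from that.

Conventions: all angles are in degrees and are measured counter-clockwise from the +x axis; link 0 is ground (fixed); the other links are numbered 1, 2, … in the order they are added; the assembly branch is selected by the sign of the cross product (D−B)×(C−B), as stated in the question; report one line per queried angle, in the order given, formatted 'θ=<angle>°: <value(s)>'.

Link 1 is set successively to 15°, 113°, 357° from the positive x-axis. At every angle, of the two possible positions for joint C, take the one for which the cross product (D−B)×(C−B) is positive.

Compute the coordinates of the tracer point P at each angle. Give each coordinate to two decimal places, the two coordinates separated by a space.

A=(0,0), D=(10.00,0)
θ=15°: B = A + 2.00·(cos15°, sin15°) = (1.9319, 0.5176)
θ=15°: |BD| = 8.0847
θ=15°: circle(B,3.00) ∩ circle(D,10.00): a=-1.5855, h=2.5468
θ=15°:   candidates: C₊=(0.5126,3.1607) cross=20.590; C₋=(0.1865,-1.9224) cross=-20.590
θ=15°:   branch + wants cross > 0 → take C=(0.5126,3.1607) (cross=20.590)
θ=15°: ex = (C−B)/|BC| = (-0.4731,0.8810); ey = (-0.8810,-0.4731)
θ=15°: P = B + -1.64·ex + 3.38·ey = (-0.2702,-2.5262)
θ=113°: B = A + 2.00·(cos113°, sin113°) = (-0.7815, 1.8410)
θ=113°: |BD| = 10.9375
θ=113°: circle(B,3.00) ∩ circle(D,10.00): a=1.3088, h=2.6995
θ=113°:   candidates: C₊=(0.9630,4.2817) cross=29.525; C₋=(0.0543,-1.0402) cross=-29.525
θ=113°:   branch + wants cross > 0 → take C=(0.9630,4.2817) (cross=29.525)
θ=113°: ex = (C−B)/|BC| = (0.5815,0.8136); ey = (-0.8136,0.5815)
θ=113°: P = B + -1.64·ex + 3.38·ey = (-4.4849,2.4722)
θ=357°: B = A + 2.00·(cos357°, sin357°) = (1.9973, -0.1047)
θ=357°: |BD| = 8.0034
θ=357°: circle(B,3.00) ∩ circle(D,10.00): a=-1.6834, h=2.4832
θ=357°:   candidates: C₊=(0.2816,2.3563) cross=19.874; C₋=(0.3465,-2.6097) cross=-19.874
θ=357°:   branch + wants cross > 0 → take C=(0.2816,2.3563) (cross=19.874)
θ=357°: ex = (C−B)/|BC| = (-0.5719,0.8203); ey = (-0.8203,-0.5719)
θ=357°: P = B + -1.64·ex + 3.38·ey = (0.1625,-3.3830)

θ=15°: -0.27 -2.53
θ=113°: -4.48 2.47
θ=357°: 0.16 -3.38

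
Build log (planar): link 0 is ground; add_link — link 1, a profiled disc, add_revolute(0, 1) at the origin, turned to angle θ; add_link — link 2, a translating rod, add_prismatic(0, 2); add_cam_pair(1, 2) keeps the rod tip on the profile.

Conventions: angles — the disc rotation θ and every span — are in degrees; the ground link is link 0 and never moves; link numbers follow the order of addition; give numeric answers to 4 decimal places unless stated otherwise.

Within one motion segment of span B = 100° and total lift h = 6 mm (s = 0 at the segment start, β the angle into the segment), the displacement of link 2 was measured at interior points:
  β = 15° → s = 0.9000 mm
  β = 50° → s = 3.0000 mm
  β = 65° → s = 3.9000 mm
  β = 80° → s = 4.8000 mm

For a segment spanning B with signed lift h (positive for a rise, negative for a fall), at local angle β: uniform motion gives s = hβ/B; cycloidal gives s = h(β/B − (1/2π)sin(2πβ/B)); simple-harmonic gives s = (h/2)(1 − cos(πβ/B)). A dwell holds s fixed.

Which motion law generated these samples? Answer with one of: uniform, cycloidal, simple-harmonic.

candidates at β/B = r: uniform s = h·r (linear in β); cycloidal s = h·(r − sin(2πr)/(2π)); simple-harmonic s = (h/2)(1 − cos(πr))
β=15°: printed 0.9000 | uniform 0.9000, cycloidal 0.1274, simple-harmonic 0.3270
β=50°: printed 3.0000 | uniform 3.0000, cycloidal 3.0000, simple-harmonic 3.0000
β=65°: printed 3.9000 | uniform 3.9000, cycloidal 4.6726, simple-harmonic 4.3620
β=80°: printed 4.8000 | uniform 4.8000, cycloidal 5.7082, simple-harmonic 5.4271
only one law matches every sample → uniform

uniform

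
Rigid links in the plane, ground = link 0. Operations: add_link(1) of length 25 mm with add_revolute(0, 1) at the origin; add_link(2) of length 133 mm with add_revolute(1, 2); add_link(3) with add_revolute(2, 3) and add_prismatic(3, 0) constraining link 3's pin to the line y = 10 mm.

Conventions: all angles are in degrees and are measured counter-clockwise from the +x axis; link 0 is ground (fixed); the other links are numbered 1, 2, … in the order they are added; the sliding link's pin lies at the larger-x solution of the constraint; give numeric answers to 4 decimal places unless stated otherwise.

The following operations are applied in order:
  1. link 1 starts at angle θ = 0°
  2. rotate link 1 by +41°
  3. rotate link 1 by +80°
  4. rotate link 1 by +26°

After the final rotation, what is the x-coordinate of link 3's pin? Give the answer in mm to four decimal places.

geometry: r = 25 mm, L = 133 mm, e = 10 mm; θ starts at 0°
rotate link 1 by +41°: θ ← 0° +41° = 41°
rotate link 1 by +80°: θ ← 41° +80° = 121°
rotate link 1 by +26°: θ ← 121° +26° = 147°
crank pin P = (r cos θ, r sin θ) = (-20.966764, 13.615976)
h = r sin θ − e = 13.615976 − 10 = 3.615976
x = r cos θ + √(L² − h²) = -20.966764 + 132.950836 = 111.984072

111.9841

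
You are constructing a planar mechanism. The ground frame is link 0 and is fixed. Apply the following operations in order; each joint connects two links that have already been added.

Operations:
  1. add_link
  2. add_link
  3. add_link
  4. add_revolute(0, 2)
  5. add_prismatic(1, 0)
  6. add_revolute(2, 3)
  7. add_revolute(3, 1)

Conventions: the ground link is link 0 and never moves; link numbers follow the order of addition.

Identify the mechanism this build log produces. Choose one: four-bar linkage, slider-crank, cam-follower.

links: 4 (incl. ground); joints: 3 revolute, 1 prismatic, 0 higher (cam) pair, forming one closed loop
4 links, 3 revolutes + 1 prismatic in one loop → slider-crank

slider-crank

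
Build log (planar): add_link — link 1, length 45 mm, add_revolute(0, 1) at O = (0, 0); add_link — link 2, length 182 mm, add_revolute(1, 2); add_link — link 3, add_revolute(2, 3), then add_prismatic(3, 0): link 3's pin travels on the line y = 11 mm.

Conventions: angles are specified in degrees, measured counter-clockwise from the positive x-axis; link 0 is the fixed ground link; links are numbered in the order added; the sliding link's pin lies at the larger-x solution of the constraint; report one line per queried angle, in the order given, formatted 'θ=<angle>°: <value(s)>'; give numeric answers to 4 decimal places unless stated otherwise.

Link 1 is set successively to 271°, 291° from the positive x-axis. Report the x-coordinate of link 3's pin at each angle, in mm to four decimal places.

geometry: r = 45 mm, L = 182 mm, e = 11 mm
θ=271°: crank pin P = (r cos θ, r sin θ) = (0.785358, -44.993146)
θ=271°: h = r sin θ − e = -44.993146 − 11 = -55.993146
θ=271°: x = r cos θ + √(L² − h²) = 0.785358 + 173.172652 = 173.958011
θ=291°: crank pin P = (r cos θ, r sin θ) = (16.126558, -42.011119)
θ=291°: h = r sin θ − e = -42.011119 − 11 = -53.011119
θ=291°: x = r cos θ + √(L² − h²) = 16.126558 + 174.108648 = 190.235206

θ=271°: 173.9580
θ=291°: 190.2352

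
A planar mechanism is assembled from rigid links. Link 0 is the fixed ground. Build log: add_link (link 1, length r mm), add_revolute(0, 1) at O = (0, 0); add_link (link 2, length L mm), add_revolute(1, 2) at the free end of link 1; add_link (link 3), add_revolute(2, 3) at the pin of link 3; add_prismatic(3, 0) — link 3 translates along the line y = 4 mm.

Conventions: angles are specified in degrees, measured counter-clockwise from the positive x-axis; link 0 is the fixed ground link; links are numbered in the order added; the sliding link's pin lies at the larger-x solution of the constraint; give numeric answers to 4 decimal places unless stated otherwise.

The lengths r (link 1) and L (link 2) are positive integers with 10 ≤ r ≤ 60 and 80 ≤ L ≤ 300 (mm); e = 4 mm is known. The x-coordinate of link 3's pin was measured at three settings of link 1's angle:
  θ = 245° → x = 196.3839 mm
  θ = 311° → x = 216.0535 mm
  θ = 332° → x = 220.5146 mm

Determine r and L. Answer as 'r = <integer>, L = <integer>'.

constraint per measurement: (x − r cos θ)² + (r sin θ − e)² = L²
subtracting the θ₁ and θ₂ equations cancels the r² and L² terms:
r = (x₁² − x₂²) / (2[(x₁cos θ₁ + e sin θ₁) − (x₂cos θ₂ + e sin θ₂)]) = 18.0001 → r = 18
L² = (x₁ − r cos θ₁)² + (r sin θ₁ − e)² = 42024.9797 → L = 205.0000 → L = 205
check at θ₃=332°: x = 220.5146 (printed 220.5146) ✓

r = 18, L = 205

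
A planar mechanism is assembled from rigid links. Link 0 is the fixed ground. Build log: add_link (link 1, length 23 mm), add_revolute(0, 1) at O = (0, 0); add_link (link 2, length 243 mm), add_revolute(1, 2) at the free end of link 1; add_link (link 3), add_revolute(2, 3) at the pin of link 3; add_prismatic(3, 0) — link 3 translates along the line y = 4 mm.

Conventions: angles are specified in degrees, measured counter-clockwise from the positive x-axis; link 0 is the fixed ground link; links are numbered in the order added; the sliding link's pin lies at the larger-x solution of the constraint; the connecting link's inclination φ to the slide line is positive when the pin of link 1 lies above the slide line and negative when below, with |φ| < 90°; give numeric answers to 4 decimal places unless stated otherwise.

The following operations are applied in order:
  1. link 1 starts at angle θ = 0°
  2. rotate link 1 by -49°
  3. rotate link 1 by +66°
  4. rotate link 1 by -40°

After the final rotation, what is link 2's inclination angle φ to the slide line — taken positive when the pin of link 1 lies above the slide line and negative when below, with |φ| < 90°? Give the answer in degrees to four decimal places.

geometry: r = 23 mm, L = 243 mm, e = 4 mm; θ starts at 0°
rotate link 1 by -49°: θ ← 0° -49° = -49°
rotate link 1 by +66°: θ ← -49° +66° = 17°
rotate link 1 by -40°: θ ← 17° -40° = -23°
h = r sin θ − e = -8.986816 − 4 = -12.986816
sin φ = h / L = -12.986816 / 243 = -0.05344369
φ = arcsin(-0.05344369) = -3.063557°

-3.0636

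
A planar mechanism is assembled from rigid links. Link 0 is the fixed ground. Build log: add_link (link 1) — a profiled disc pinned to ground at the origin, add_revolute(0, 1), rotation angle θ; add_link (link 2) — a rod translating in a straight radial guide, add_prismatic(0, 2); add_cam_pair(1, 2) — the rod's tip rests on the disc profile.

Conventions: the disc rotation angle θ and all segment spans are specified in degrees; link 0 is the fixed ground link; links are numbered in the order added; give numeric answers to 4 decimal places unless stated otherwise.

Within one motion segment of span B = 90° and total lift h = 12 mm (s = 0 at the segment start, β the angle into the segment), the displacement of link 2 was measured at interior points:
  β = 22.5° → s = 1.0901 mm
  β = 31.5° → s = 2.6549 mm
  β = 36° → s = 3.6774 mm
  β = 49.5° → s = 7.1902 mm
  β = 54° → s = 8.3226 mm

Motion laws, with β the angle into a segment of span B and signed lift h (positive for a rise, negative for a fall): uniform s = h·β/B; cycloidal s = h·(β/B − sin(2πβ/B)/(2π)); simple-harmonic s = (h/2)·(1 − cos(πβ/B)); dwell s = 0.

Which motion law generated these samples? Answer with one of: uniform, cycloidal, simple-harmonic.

candidates at β/B = r: uniform s = h·r (linear in β); cycloidal s = h·(r − sin(2πr)/(2π)); simple-harmonic s = (h/2)(1 − cos(πr))
β=22.5°: printed 1.0901 | uniform 3.0000, cycloidal 1.0901, simple-harmonic 1.7574
β=31.5°: printed 2.6549 | uniform 4.2000, cycloidal 2.6549, simple-harmonic 3.2761
β=36°: printed 3.6774 | uniform 4.8000, cycloidal 3.6774, simple-harmonic 4.1459
β=49.5°: printed 7.1902 | uniform 6.6000, cycloidal 7.1902, simple-harmonic 6.9386
β=54°: printed 8.3226 | uniform 7.2000, cycloidal 8.3226, simple-harmonic 7.8541
only one law matches every sample → cycloidal

cycloidal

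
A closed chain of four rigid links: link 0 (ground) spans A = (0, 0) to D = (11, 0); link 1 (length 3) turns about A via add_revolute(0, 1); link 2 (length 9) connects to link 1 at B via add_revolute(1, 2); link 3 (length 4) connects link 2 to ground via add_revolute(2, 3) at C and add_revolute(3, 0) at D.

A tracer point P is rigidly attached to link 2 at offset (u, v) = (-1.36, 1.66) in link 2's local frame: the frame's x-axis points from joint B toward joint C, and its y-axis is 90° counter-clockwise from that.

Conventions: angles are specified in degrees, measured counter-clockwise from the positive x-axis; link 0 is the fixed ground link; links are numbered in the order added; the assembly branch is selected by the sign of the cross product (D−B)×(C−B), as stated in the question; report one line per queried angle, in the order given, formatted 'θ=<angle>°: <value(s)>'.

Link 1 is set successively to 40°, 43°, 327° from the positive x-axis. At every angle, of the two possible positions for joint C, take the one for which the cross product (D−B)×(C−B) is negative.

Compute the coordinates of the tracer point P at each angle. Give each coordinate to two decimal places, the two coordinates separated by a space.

A=(0,0), D=(11.00,0)
θ=40°: B = A + 3.00·(cos40°, sin40°) = (2.2981, 1.9284)
θ=40°: |BD| = 8.9130
θ=40°: circle(B,9.00) ∩ circle(D,4.00): a=8.1029, h=3.9171
θ=40°:   candidates: C₊=(11.0566,3.9996) cross=34.913; C₋=(9.3616,-3.6491) cross=-34.913
θ=40°:   branch - wants cross < 0 → take C=(9.3616,-3.6491) (cross=-34.913)
θ=40°: ex = (C−B)/|BC| = (0.7848,-0.6197); ey = (0.6197,0.7848)
θ=40°: P = B + -1.36·ex + 1.66·ey = (2.2595,4.0740)
θ=43°: B = A + 3.00·(cos43°, sin43°) = (2.1941, 2.0460)
θ=43°: |BD| = 9.0405
θ=43°: circle(B,9.00) ∩ circle(D,4.00): a=8.1152, h=3.8915
θ=43°:   candidates: C₊=(10.9794,3.9999) cross=35.181; C₋=(9.2180,-3.5811) cross=-35.181
θ=43°:   branch - wants cross < 0 → take C=(9.2180,-3.5811) (cross=-35.181)
θ=43°: ex = (C−B)/|BC| = (0.7804,-0.6252); ey = (0.6252,0.7804)
θ=43°: P = B + -1.36·ex + 1.66·ey = (2.1706,4.1918)
θ=327°: B = A + 3.00·(cos327°, sin327°) = (2.5160, -1.6339)
θ=327°: |BD| = 8.6399
θ=327°: circle(B,9.00) ∩ circle(D,4.00): a=8.0816, h=3.9608
θ=327°:   candidates: C₊=(9.7027,3.7838) cross=34.221; C₋=(11.2008,-3.9950) cross=-34.221
θ=327°:   branch - wants cross < 0 → take C=(11.2008,-3.9950) (cross=-34.221)
θ=327°: ex = (C−B)/|BC| = (0.9650,-0.2623); ey = (0.2623,0.9650)
θ=327°: P = B + -1.36·ex + 1.66·ey = (1.6391,0.3247)

θ=40°: 2.26 4.07
θ=43°: 2.17 4.19
θ=327°: 1.64 0.32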